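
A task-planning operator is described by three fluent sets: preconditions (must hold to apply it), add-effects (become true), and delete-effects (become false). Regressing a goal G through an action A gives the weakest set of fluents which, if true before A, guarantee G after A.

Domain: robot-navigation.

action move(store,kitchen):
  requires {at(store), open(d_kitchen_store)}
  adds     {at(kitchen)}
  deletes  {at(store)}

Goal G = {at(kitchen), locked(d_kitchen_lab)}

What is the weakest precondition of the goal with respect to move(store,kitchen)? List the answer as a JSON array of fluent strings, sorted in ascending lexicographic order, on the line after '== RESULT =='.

Regress:
  G ∩ del = {}  (empty — regression defined)
  G \ add = {at(kitchen), locked(d_kitchen_lab)} \ {at(kitchen)} = {locked(d_kitchen_lab)}
  ∪ pre   = {locked(d_kitchen_lab)} ∪ {at(store), open(d_kitchen_store)}
          = {at(store), locked(d_kitchen_lab), open(d_kitchen_store)}

== RESULT ==
["at(store)", "locked(d_kitchen_lab)", "open(d_kitchen_store)"]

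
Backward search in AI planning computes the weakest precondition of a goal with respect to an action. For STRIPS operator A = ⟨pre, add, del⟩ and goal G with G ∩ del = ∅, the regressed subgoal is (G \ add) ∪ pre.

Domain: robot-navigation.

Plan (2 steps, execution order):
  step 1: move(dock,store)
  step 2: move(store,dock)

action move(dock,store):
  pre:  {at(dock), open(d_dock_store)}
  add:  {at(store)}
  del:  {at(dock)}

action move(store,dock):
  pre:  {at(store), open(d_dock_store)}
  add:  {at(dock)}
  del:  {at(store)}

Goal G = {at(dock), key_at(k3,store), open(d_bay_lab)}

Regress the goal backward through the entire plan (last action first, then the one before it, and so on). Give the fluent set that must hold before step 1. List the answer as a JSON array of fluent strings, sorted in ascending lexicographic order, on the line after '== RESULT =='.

Work backward from the goal:
  through step 2 (move(store,dock)): drop {at(dock)}, keep {key_at(k3,store), open(d_bay_lab)}, require {at(store), open(d_dock_store)}
    → {at(store), key_at(k3,store), open(d_bay_lab), open(d_dock_store)}
  through step 1 (move(dock,store)): drop {at(store)}, keep {key_at(k3,store), open(d_bay_lab), open(d_dock_store)}, require {at(dock), open(d_dock_store)}
    → {at(dock), key_at(k3,store), open(d_bay_lab), open(d_dock_store)}

== RESULT ==
["at(dock)", "key_at(k3,store)", "open(d_bay_lab)", "open(d_dock_store)"]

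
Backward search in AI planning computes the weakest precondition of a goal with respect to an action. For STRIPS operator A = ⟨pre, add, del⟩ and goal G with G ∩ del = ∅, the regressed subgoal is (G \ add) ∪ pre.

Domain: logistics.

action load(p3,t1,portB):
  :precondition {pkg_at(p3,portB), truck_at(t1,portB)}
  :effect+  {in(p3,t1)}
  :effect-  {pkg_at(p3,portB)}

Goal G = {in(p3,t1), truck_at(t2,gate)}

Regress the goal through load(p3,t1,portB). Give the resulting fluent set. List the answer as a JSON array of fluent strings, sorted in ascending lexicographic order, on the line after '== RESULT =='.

Compute (G \ add) ∪ pre:
  G ∩ del = {}  (empty — regression defined)
  G \ add = {in(p3,t1), truck_at(t2,gate)} \ {in(p3,t1)} = {truck_at(t2,gate)}
  ∪ pre   = {truck_at(t2,gate)} ∪ {pkg_at(p3,portB), truck_at(t1,portB)}
          = {pkg_at(p3,portB), truck_at(t1,portB), truck_at(t2,gate)}

== RESULT ==
["pkg_at(p3,portB)", "truck_at(t1,portB)", "truck_at(t2,gate)"]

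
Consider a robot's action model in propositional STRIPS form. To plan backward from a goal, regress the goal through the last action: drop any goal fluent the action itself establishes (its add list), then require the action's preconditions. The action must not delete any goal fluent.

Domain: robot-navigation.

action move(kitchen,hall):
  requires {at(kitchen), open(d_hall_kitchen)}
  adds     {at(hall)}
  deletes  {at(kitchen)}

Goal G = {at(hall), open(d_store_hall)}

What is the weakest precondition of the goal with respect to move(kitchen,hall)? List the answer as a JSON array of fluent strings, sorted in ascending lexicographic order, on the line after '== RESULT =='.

Compute (G \ add) ∪ pre:
  G ∩ del = {}  (empty — regression defined)
  G \ add = {at(hall), open(d_store_hall)} \ {at(hall)} = {open(d_store_hall)}
  ∪ pre   = {open(d_store_hall)} ∪ {at(kitchen), open(d_hall_kitchen)}
          = {at(kitchen), open(d_hall_kitchen), open(d_store_hall)}

== RESULT ==
["at(kitchen)", "open(d_hall_kitchen)", "open(d_store_hall)"]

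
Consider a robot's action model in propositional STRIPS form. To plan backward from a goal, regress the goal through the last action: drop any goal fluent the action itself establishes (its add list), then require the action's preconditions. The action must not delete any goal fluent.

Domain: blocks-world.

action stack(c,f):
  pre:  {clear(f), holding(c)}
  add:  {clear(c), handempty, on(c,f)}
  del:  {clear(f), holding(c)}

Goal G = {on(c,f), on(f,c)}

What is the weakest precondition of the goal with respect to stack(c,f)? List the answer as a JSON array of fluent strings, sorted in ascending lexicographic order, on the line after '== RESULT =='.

Regress:
  G ∩ del = {}  (empty — regression defined)
  G \ add = {on(c,f), on(f,c)} \ {clear(c), handempty, on(c,f)} = {on(f,c)}
  ∪ pre   = {on(f,c)} ∪ {clear(f), holding(c)}
          = {clear(f), holding(c), on(f,c)}

== RESULT ==
["clear(f)", "holding(c)", "on(f,c)"]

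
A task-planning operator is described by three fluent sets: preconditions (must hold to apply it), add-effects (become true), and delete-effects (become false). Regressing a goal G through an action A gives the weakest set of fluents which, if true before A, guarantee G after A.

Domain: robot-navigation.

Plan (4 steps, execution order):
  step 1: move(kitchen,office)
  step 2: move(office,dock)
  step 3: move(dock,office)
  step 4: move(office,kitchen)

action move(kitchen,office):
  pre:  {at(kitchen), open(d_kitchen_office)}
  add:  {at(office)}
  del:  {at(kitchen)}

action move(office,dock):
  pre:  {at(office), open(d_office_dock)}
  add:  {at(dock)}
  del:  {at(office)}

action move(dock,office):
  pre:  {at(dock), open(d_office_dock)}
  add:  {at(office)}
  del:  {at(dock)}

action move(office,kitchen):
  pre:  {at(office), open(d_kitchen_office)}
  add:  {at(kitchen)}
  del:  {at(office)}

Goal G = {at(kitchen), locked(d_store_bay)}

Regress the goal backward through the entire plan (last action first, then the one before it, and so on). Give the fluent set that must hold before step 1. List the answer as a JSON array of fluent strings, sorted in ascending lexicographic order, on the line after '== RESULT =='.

Work backward from the goal:
  through step 4 (move(office,kitchen)): drop {at(kitchen)}, keep {locked(d_store_bay)}, require {at(office), open(d_kitchen_office)}
    → {at(office), locked(d_store_bay), open(d_kitchen_office)}
  through step 3 (move(dock,office)): drop {at(office)}, keep {locked(d_store_bay), open(d_kitchen_office)}, require {at(dock), open(d_office_dock)}
    → {at(dock), locked(d_store_bay), open(d_kitchen_office), open(d_office_dock)}
  through step 2 (move(office,dock)): drop {at(dock)}, keep {locked(d_store_bay), open(d_kitchen_office), open(d_office_dock)}, require {at(office), open(d_office_dock)}
    → {at(office), locked(d_store_bay), open(d_kitchen_office), open(d_office_dock)}
  through step 1 (move(kitchen,office)): drop {at(office)}, keep {locked(d_store_bay), open(d_kitchen_office), open(d_office_dock)}, require {at(kitchen), open(d_kitchen_office)}
    → {at(kitchen), locked(d_store_bay), open(d_kitchen_office), open(d_office_dock)}

== RESULT ==
["at(kitchen)", "locked(d_store_bay)", "open(d_kitchen_office)", "open(d_office_dock)"]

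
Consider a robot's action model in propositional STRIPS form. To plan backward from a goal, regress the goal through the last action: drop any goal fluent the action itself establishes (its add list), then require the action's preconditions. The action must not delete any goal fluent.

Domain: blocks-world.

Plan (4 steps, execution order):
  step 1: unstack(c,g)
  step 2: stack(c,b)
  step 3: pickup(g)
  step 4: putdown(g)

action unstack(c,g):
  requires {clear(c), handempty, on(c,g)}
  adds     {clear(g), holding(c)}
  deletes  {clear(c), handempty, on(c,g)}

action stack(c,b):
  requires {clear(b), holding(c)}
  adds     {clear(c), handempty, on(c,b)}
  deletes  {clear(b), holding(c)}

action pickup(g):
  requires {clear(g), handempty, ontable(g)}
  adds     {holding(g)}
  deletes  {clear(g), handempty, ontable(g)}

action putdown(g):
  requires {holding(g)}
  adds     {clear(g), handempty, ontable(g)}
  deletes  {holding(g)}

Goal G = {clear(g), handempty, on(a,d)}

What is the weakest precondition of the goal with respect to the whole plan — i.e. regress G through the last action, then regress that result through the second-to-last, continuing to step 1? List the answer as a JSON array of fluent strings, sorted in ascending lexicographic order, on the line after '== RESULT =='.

Work backward from the goal:
  through step 4 (putdown(g)): drop {clear(g), handempty}, keep {on(a,d)}, require {holding(g)}
    → {holding(g), on(a,d)}
  through step 3 (pickup(g)): drop {holding(g)}, keep {on(a,d)}, require {clear(g), handempty, ontable(g)}
    → {clear(g), handempty, on(a,d), ontable(g)}
  through step 2 (stack(c,b)): drop {handempty}, keep {clear(g), on(a,d), ontable(g)}, require {clear(b), holding(c)}
    → {clear(b), clear(g), holding(c), on(a,d), ontable(g)}
  through step 1 (unstack(c,g)): drop {clear(g), holding(c)}, keep {clear(b), on(a,d), ontable(g)}, require {clear(c), handempty, on(c,g)}
    → {clear(b), clear(c), handempty, on(a,d), on(c,g), ontable(g)}

== RESULT ==
["clear(b)", "clear(c)", "handempty", "on(a,d)", "on(c,g)", "ontable(g)"]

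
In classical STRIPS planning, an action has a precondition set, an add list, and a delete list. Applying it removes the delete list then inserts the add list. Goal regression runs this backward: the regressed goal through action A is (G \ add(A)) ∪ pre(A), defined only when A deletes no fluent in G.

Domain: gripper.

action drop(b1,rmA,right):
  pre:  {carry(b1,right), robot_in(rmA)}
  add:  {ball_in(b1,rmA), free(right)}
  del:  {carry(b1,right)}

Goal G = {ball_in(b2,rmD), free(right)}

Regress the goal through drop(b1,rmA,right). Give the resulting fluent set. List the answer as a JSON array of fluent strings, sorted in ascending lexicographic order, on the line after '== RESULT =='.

Regress:
  G ∩ del = {}  (empty — regression defined)
  G \ add = {ball_in(b2,rmD), free(right)} \ {ball_in(b1,rmA), free(right)} = {ball_in(b2,rmD)}
  ∪ pre   = {ball_in(b2,rmD)} ∪ {carry(b1,right), robot_in(rmA)}
          = {ball_in(b2,rmD), carry(b1,right), robot_in(rmA)}

== RESULT ==
["ball_in(b2,rmD)", "carry(b1,right)", "robot_in(rmA)"]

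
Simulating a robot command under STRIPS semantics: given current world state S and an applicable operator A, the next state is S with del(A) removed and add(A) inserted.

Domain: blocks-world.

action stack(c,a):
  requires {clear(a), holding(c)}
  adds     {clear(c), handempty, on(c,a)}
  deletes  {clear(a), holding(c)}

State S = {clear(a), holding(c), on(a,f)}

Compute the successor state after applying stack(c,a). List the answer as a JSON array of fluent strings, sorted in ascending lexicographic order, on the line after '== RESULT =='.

Progress:
  pre ⊆ S: {clear(a), holding(c)} ⊆ S  — applicable
  S \ del = {on(a,f)}
  ∪ add   = {clear(c), handempty, on(a,f), on(c,a)}

== RESULT ==
["clear(c)", "handempty", "on(a,f)", "on(c,a)"]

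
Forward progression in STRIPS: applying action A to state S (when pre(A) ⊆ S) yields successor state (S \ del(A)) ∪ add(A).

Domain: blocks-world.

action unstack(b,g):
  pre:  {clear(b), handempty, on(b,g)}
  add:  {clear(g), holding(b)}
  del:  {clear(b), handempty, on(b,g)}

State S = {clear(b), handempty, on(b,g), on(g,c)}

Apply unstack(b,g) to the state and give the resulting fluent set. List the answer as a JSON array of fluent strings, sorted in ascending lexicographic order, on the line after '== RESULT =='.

Progress:
  pre ⊆ S: {clear(b), handempty, on(b,g)} ⊆ S  — applicable
  S \ del = {on(g,c)}
  ∪ add   = {clear(g), holding(b), on(g,c)}

== RESULT ==
["clear(g)", "holding(b)", "on(g,c)"]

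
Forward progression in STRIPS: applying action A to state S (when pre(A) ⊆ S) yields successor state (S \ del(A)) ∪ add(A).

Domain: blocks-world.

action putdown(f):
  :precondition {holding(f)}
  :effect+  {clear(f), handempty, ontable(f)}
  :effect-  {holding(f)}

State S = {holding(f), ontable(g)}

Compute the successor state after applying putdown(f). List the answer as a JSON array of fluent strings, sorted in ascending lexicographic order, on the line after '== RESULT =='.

Progress:
  pre ⊆ S: {holding(f)} ⊆ S  — applicable
  S \ del = {ontable(g)}
  ∪ add   = {clear(f), handempty, ontable(f), ontable(g)}

== RESULT ==
["clear(f)", "handempty", "ontable(f)", "ontable(g)"]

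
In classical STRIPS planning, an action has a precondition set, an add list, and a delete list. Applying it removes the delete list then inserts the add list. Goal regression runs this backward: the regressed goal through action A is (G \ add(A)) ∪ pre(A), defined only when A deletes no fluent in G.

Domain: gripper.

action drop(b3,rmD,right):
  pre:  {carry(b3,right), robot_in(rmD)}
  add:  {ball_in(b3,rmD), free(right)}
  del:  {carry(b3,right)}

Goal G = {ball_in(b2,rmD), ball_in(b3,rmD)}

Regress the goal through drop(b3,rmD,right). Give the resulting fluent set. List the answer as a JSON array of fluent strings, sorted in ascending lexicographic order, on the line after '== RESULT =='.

Regress:
  G ∩ del = {}  (empty — regression defined)
  G \ add = {ball_in(b2,rmD), ball_in(b3,rmD)} \ {ball_in(b3,rmD), free(right)} = {ball_in(b2,rmD)}
  ∪ pre   = {ball_in(b2,rmD)} ∪ {carry(b3,right), robot_in(rmD)}
          = {ball_in(b2,rmD), carry(b3,right), robot_in(rmD)}

== RESULT ==
["ball_in(b2,rmD)", "carry(b3,right)", "robot_in(rmD)"]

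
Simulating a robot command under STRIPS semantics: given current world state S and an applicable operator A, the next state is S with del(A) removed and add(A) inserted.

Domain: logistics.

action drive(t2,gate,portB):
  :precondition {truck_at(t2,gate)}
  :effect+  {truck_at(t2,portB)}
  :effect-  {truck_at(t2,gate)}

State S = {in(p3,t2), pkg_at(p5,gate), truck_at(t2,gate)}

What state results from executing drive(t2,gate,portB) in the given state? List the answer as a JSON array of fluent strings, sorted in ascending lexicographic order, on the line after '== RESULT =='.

Compute (S \ del) ∪ add:
  pre ⊆ S: {truck_at(t2,gate)} ⊆ S  — applicable
  S \ del = {in(p3,t2), pkg_at(p5,gate)}
  ∪ add   = {in(p3,t2), pkg_at(p5,gate), truck_at(t2,portB)}

== RESULT ==
["in(p3,t2)", "pkg_at(p5,gate)", "truck_at(t2,portB)"]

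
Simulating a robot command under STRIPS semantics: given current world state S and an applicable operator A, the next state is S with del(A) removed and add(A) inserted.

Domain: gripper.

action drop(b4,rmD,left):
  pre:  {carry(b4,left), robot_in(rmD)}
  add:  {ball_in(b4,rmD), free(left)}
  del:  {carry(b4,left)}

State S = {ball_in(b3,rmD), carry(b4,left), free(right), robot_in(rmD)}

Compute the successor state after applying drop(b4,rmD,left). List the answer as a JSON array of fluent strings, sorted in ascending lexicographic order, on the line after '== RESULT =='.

Compute (S \ del) ∪ add:
  pre ⊆ S: {carry(b4,left), robot_in(rmD)} ⊆ S  — applicable
  S \ del = {ball_in(b3,rmD), free(right), robot_in(rmD)}
  ∪ add   = {ball_in(b3,rmD), ball_in(b4,rmD), free(left), free(right), robot_in(rmD)}

== RESULT ==
["ball_in(b3,rmD)", "ball_in(b4,rmD)", "free(left)", "free(right)", "robot_in(rmD)"]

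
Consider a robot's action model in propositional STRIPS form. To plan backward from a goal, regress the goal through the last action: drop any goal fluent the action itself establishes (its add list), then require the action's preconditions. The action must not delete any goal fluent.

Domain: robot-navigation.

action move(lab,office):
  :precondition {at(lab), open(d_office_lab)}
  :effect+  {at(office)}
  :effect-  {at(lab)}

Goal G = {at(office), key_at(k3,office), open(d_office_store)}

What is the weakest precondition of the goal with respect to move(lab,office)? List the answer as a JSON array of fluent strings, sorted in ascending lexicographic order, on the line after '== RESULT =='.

Regress:
  G ∩ del = {}  (empty — regression defined)
  G \ add = {at(office), key_at(k3,office), open(d_office_store)} \ {at(office)} = {key_at(k3,office), open(d_office_store)}
  ∪ pre   = {key_at(k3,office), open(d_office_store)} ∪ {at(lab), open(d_office_lab)}
          = {at(lab), key_at(k3,office), open(d_office_lab), open(d_office_store)}

== RESULT ==
["at(lab)", "key_at(k3,office)", "open(d_office_lab)", "open(d_office_store)"]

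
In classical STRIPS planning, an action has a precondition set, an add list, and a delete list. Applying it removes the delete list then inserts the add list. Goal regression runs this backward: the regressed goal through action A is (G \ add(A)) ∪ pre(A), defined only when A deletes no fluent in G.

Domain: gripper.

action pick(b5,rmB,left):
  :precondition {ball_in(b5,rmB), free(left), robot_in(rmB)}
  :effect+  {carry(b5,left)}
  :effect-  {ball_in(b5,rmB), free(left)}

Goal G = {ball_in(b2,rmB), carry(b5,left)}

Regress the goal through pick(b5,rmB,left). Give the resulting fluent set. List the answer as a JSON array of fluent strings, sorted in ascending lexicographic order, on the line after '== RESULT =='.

Compute (G \ add) ∪ pre:
  G ∩ del = {}  (empty — regression defined)
  G \ add = {ball_in(b2,rmB), carry(b5,left)} \ {carry(b5,left)} = {ball_in(b2,rmB)}
  ∪ pre   = {ball_in(b2,rmB)} ∪ {ball_in(b5,rmB), free(left), robot_in(rmB)}
          = {ball_in(b2,rmB), ball_in(b5,rmB), free(left), robot_in(rmB)}

== RESULT ==
["ball_in(b2,rmB)", "ball_in(b5,rmB)", "free(left)", "robot_in(rmB)"]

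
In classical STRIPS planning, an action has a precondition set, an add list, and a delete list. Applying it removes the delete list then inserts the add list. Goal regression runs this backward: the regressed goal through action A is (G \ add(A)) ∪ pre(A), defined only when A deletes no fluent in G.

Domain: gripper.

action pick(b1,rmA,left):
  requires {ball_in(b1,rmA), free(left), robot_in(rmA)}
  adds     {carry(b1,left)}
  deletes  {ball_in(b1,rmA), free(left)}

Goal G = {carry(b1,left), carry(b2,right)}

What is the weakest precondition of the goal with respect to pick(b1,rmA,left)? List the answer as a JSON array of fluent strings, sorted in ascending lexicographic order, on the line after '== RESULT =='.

Regress:
  G ∩ del = {}  (empty — regression defined)
  G \ add = {carry(b1,left), carry(b2,right)} \ {carry(b1,left)} = {carry(b2,right)}
  ∪ pre   = {carry(b2,right)} ∪ {ball_in(b1,rmA), free(left), robot_in(rmA)}
          = {ball_in(b1,rmA), carry(b2,right), free(left), robot_in(rmA)}

== RESULT ==
["ball_in(b1,rmA)", "carry(b2,right)", "free(left)", "robot_in(rmA)"]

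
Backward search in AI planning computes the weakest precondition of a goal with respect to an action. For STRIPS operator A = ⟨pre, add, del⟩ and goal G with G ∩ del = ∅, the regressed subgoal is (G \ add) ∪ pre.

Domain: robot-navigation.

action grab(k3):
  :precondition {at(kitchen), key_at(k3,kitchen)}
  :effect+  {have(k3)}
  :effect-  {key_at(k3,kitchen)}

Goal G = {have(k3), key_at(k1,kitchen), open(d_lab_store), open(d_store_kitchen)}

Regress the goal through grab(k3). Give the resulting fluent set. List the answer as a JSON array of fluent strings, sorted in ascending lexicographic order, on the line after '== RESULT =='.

Regress:
  G ∩ del = {}  (empty — regression defined)
  G \ add = {have(k3), key_at(k1,kitchen), open(d_lab_store), open(d_store_kitchen)} \ {have(k3)} = {key_at(k1,kitchen), open(d_lab_store), open(d_store_kitchen)}
  ∪ pre   = {key_at(k1,kitchen), open(d_lab_store), open(d_store_kitchen)} ∪ {at(kitchen), key_at(k3,kitchen)}
          = {at(kitchen), key_at(k1,kitchen), key_at(k3,kitchen), open(d_lab_store), open(d_store_kitchen)}

== RESULT ==
["at(kitchen)", "key_at(k1,kitchen)", "key_at(k3,kitchen)", "open(d_lab_store)", "open(d_store_kitchen)"]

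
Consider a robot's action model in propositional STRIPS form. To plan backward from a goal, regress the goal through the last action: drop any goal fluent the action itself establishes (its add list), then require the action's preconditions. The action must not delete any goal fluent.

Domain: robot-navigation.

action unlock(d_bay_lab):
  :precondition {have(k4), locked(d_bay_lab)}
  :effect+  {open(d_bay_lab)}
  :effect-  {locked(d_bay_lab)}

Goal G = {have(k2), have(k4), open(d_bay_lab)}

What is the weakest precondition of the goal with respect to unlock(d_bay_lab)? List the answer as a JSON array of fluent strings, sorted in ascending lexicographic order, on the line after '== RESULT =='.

Regress:
  G ∩ del = {}  (empty — regression defined)
  G \ add = {have(k2), have(k4), open(d_bay_lab)} \ {open(d_bay_lab)} = {have(k2), have(k4)}
  ∪ pre   = {have(k2), have(k4)} ∪ {have(k4), locked(d_bay_lab)}
          = {have(k2), have(k4), locked(d_bay_lab)}

== RESULT ==
["have(k2)", "have(k4)", "locked(d_bay_lab)"]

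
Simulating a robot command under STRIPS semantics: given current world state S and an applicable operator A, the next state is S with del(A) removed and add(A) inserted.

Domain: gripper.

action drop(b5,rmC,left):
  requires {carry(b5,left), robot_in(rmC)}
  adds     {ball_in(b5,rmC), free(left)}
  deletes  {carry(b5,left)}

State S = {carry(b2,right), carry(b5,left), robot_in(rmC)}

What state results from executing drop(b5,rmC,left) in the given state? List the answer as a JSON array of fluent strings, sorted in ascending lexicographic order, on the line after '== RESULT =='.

Compute (S \ del) ∪ add:
  pre ⊆ S: {carry(b5,left), robot_in(rmC)} ⊆ S  — applicable
  S \ del = {carry(b2,right), robot_in(rmC)}
  ∪ add   = {ball_in(b5,rmC), carry(b2,right), free(left), robot_in(rmC)}

== RESULT ==
["ball_in(b5,rmC)", "carry(b2,right)", "free(left)", "robot_in(rmC)"]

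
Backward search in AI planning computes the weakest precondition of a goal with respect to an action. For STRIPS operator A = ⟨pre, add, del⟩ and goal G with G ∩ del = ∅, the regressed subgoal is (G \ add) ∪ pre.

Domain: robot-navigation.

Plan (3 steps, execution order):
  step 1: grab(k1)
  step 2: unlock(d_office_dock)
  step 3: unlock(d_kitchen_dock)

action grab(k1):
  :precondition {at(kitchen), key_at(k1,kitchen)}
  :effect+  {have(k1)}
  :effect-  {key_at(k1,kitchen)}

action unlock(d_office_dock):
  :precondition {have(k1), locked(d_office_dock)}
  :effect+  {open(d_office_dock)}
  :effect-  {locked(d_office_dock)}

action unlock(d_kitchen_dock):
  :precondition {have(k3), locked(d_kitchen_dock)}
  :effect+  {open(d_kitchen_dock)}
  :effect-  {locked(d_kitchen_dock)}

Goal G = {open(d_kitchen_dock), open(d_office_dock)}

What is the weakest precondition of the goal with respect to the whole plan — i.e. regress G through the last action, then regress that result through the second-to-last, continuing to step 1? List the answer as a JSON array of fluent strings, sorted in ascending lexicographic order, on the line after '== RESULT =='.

Work backward from the goal:
  through step 3 (unlock(d_kitchen_dock)): drop {open(d_kitchen_dock)}, keep {open(d_office_dock)}, require {have(k3), locked(d_kitchen_dock)}
    → {have(k3), locked(d_kitchen_dock), open(d_office_dock)}
  through step 2 (unlock(d_office_dock)): drop {open(d_office_dock)}, keep {have(k3), locked(d_kitchen_dock)}, require {have(k1), locked(d_office_dock)}
    → {have(k1), have(k3), locked(d_kitchen_dock), locked(d_office_dock)}
  through step 1 (grab(k1)): drop {have(k1)}, keep {have(k3), locked(d_kitchen_dock), locked(d_office_dock)}, require {at(kitchen), key_at(k1,kitchen)}
    → {at(kitchen), have(k3), key_at(k1,kitchen), locked(d_kitchen_dock), locked(d_office_dock)}

== RESULT ==
["at(kitchen)", "have(k3)", "key_at(k1,kitchen)", "locked(d_kitchen_dock)", "locked(d_office_dock)"]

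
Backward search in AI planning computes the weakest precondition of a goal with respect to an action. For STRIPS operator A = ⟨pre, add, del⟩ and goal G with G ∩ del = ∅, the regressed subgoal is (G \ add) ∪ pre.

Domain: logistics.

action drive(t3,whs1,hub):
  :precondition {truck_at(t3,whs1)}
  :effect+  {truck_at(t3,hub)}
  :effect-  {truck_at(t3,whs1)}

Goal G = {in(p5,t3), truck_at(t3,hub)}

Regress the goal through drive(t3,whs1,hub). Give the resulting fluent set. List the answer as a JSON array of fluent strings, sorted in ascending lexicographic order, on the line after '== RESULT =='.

Regress:
  G ∩ del = {}  (empty — regression defined)
  G \ add = {in(p5,t3), truck_at(t3,hub)} \ {truck_at(t3,hub)} = {in(p5,t3)}
  ∪ pre   = {in(p5,t3)} ∪ {truck_at(t3,whs1)}
          = {in(p5,t3), truck_at(t3,whs1)}

== RESULT ==
["in(p5,t3)", "truck_at(t3,whs1)"]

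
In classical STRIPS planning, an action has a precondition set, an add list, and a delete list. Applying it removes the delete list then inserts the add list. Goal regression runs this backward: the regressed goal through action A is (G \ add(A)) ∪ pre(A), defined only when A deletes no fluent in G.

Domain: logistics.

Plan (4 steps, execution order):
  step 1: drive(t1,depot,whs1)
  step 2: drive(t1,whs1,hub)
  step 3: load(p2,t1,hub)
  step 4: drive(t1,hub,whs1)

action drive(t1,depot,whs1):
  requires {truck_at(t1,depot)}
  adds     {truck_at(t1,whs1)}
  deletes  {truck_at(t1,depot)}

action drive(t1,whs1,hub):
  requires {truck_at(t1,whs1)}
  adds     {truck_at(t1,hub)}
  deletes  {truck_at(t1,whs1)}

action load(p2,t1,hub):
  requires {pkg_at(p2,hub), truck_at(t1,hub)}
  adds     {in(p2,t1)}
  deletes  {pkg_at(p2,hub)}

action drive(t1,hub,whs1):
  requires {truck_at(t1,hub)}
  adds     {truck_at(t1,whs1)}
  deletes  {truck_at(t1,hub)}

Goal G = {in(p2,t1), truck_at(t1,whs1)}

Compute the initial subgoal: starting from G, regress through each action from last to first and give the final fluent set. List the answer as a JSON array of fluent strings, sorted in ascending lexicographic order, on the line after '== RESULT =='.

Regress step by step:
  through step 4 (drive(t1,hub,whs1)): drop {truck_at(t1,whs1)}, keep {in(p2,t1)}, require {truck_at(t1,hub)}
    → {in(p2,t1), truck_at(t1,hub)}
  through step 3 (load(p2,t1,hub)): drop {in(p2,t1)}, keep {truck_at(t1,hub)}, require {pkg_at(p2,hub), truck_at(t1,hub)}
    → {pkg_at(p2,hub), truck_at(t1,hub)}
  through step 2 (drive(t1,whs1,hub)): drop {truck_at(t1,hub)}, keep {pkg_at(p2,hub)}, require {truck_at(t1,whs1)}
    → {pkg_at(p2,hub), truck_at(t1,whs1)}
  through step 1 (drive(t1,depot,whs1)): drop {truck_at(t1,whs1)}, keep {pkg_at(p2,hub)}, require {truck_at(t1,depot)}
    → {pkg_at(p2,hub), truck_at(t1,depot)}

== RESULT ==
["pkg_at(p2,hub)", "truck_at(t1,depot)"]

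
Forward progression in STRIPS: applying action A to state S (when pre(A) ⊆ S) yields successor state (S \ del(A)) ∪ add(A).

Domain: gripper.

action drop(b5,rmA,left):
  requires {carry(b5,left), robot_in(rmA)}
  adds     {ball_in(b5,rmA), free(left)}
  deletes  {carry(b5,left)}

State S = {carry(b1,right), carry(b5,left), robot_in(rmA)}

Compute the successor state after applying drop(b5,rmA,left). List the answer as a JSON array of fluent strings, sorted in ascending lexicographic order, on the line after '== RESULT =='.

Progress:
  pre ⊆ S: {carry(b5,left), robot_in(rmA)} ⊆ S  — applicable
  S \ del = {carry(b1,right), robot_in(rmA)}
  ∪ add   = {ball_in(b5,rmA), carry(b1,right), free(left), robot_in(rmA)}

== RESULT ==
["ball_in(b5,rmA)", "carry(b1,right)", "free(left)", "robot_in(rmA)"]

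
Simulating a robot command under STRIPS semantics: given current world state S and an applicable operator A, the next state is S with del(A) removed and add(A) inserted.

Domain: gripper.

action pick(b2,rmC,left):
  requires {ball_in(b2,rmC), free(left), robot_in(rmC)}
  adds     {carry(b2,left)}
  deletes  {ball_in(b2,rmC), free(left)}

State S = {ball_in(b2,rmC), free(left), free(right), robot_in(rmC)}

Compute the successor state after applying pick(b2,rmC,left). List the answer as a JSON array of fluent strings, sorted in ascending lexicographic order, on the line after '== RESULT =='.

Progress:
  pre ⊆ S: {ball_in(b2,rmC), free(left), robot_in(rmC)} ⊆ S  — applicable
  S \ del = {free(right), robot_in(rmC)}
  ∪ add   = {carry(b2,left), free(right), robot_in(rmC)}

== RESULT ==
["carry(b2,left)", "free(right)", "robot_in(rmC)"]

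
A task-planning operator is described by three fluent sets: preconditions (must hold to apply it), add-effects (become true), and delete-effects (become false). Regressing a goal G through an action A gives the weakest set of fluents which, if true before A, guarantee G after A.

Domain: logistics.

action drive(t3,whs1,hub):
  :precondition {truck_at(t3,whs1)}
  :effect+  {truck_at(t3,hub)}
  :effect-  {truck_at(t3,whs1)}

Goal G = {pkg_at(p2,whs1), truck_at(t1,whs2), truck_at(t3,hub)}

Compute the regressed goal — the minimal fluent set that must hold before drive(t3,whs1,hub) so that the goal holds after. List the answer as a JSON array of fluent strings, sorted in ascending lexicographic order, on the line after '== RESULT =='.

Regress:
  G ∩ del = {}  (empty — regression defined)
  G \ add = {pkg_at(p2,whs1), truck_at(t1,whs2), truck_at(t3,hub)} \ {truck_at(t3,hub)} = {pkg_at(p2,whs1), truck_at(t1,whs2)}
  ∪ pre   = {pkg_at(p2,whs1), truck_at(t1,whs2)} ∪ {truck_at(t3,whs1)}
          = {pkg_at(p2,whs1), truck_at(t1,whs2), truck_at(t3,whs1)}

== RESULT ==
["pkg_at(p2,whs1)", "truck_at(t1,whs2)", "truck_at(t3,whs1)"]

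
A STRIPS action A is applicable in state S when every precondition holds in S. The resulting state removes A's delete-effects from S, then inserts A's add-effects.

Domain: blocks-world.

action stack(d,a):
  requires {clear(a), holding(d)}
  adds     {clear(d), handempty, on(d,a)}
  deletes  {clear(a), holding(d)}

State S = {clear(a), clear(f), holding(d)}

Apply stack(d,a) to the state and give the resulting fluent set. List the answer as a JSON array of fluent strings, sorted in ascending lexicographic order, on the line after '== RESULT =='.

Progress:
  pre ⊆ S: {clear(a), holding(d)} ⊆ S  — applicable
  S \ del = {clear(f)}
  ∪ add   = {clear(d), clear(f), handempty, on(d,a)}

== RESULT ==
["clear(d)", "clear(f)", "handempty", "on(d,a)"]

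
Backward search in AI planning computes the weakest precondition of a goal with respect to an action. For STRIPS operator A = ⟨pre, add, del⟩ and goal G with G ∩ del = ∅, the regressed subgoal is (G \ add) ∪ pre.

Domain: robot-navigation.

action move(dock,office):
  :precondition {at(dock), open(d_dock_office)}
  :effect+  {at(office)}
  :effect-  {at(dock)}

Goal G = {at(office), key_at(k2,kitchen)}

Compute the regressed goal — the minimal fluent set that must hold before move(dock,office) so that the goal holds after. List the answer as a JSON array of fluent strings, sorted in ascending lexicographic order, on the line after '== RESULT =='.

Compute (G \ add) ∪ pre:
  G ∩ del = {}  (empty — regression defined)
  G \ add = {at(office), key_at(k2,kitchen)} \ {at(office)} = {key_at(k2,kitchen)}
  ∪ pre   = {key_at(k2,kitchen)} ∪ {at(dock), open(d_dock_office)}
          = {at(dock), key_at(k2,kitchen), open(d_dock_office)}

== RESULT ==
["at(dock)", "key_at(k2,kitchen)", "open(d_dock_office)"]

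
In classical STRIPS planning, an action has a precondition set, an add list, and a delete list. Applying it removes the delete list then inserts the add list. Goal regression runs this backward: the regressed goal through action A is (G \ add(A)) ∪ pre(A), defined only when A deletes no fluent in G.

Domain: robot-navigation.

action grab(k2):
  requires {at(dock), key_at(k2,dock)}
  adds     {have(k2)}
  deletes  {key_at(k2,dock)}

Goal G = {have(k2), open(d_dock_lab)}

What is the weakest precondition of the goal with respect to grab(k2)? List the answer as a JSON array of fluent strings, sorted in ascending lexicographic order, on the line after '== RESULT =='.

Regress:
  G ∩ del = {}  (empty — regression defined)
  G \ add = {have(k2), open(d_dock_lab)} \ {have(k2)} = {open(d_dock_lab)}
  ∪ pre   = {open(d_dock_lab)} ∪ {at(dock), key_at(k2,dock)}
          = {at(dock), key_at(k2,dock), open(d_dock_lab)}

== RESULT ==
["at(dock)", "key_at(k2,dock)", "open(d_dock_lab)"]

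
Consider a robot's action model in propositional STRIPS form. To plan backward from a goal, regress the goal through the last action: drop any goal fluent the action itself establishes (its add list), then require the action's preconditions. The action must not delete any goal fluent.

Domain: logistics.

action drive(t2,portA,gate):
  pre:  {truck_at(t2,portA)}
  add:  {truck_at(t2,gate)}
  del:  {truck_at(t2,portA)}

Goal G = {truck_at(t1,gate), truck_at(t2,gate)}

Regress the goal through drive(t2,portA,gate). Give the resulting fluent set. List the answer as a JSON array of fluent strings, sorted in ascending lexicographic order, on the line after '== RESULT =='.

Regress:
  G ∩ del = {}  (empty — regression defined)
  G \ add = {truck_at(t1,gate), truck_at(t2,gate)} \ {truck_at(t2,gate)} = {truck_at(t1,gate)}
  ∪ pre   = {truck_at(t1,gate)} ∪ {truck_at(t2,portA)}
          = {truck_at(t1,gate), truck_at(t2,portA)}

== RESULT ==
["truck_at(t1,gate)", "truck_at(t2,portA)"]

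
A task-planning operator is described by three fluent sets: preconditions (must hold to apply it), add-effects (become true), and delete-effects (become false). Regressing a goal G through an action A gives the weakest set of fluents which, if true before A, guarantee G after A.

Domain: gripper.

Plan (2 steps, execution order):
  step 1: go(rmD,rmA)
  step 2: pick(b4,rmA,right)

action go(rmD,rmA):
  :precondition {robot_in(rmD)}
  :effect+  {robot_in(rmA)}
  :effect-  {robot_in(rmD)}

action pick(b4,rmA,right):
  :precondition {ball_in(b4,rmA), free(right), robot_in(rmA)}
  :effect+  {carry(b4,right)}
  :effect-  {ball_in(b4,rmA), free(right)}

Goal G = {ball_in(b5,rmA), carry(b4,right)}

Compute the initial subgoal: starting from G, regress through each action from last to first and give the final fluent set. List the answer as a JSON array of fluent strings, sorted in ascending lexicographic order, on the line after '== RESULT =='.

Regress step by step:
  through step 2 (pick(b4,rmA,right)): drop {carry(b4,right)}, keep {ball_in(b5,rmA)}, require {ball_in(b4,rmA), free(right), robot_in(rmA)}
    → {ball_in(b4,rmA), ball_in(b5,rmA), free(right), robot_in(rmA)}
  through step 1 (go(rmD,rmA)): drop {robot_in(rmA)}, keep {ball_in(b4,rmA), ball_in(b5,rmA), free(right)}, require {robot_in(rmD)}
    → {ball_in(b4,rmA), ball_in(b5,rmA), free(right), robot_in(rmD)}

== RESULT ==
["ball_in(b4,rmA)", "ball_in(b5,rmA)", "free(right)", "robot_in(rmD)"]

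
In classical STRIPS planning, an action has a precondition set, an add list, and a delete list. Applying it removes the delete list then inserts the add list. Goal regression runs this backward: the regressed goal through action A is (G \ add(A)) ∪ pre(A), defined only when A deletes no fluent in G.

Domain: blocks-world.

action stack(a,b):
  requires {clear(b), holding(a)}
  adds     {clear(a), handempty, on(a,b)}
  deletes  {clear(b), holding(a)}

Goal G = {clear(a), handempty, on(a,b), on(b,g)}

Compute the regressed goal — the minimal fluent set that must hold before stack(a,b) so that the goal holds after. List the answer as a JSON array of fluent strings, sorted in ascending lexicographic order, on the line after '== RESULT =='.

Regress:
  G ∩ del = {}  (empty — regression defined)
  G \ add = {clear(a), handempty, on(a,b), on(b,g)} \ {clear(a), handempty, on(a,b)} = {on(b,g)}
  ∪ pre   = {on(b,g)} ∪ {clear(b), holding(a)}
          = {clear(b), holding(a), on(b,g)}

== RESULT ==
["clear(b)", "holding(a)", "on(b,g)"]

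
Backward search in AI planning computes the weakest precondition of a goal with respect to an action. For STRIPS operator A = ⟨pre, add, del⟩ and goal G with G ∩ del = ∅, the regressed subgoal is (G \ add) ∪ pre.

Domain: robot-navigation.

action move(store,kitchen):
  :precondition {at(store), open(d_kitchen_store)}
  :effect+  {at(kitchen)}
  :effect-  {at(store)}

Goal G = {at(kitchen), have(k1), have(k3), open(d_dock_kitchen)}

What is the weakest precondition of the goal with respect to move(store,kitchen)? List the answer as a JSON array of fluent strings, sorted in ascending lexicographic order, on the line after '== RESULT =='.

Regress:
  G ∩ del = {}  (empty — regression defined)
  G \ add = {at(kitchen), have(k1), have(k3), open(d_dock_kitchen)} \ {at(kitchen)} = {have(k1), have(k3), open(d_dock_kitchen)}
  ∪ pre   = {have(k1), have(k3), open(d_dock_kitchen)} ∪ {at(store), open(d_kitchen_store)}
          = {at(store), have(k1), have(k3), open(d_dock_kitchen), open(d_kitchen_store)}

== RESULT ==
["at(store)", "have(k1)", "have(k3)", "open(d_dock_kitchen)", "open(d_kitchen_store)"]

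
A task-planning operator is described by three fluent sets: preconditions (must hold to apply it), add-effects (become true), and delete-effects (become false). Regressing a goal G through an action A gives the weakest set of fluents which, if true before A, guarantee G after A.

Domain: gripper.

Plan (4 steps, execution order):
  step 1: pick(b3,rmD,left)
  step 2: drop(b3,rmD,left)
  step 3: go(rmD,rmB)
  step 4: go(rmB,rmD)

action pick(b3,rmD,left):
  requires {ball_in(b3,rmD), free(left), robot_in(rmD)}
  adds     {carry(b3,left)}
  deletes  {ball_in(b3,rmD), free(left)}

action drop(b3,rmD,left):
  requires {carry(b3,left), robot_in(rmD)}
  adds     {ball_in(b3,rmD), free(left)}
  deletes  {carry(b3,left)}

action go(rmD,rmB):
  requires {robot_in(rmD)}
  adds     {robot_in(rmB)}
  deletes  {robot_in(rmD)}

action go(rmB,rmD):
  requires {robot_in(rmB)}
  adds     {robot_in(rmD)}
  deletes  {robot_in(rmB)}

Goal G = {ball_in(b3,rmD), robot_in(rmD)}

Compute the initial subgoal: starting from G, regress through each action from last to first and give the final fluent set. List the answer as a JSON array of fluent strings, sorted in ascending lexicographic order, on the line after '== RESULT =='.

Regress step by step:
  through step 4 (go(rmB,rmD)): drop {robot_in(rmD)}, keep {ball_in(b3,rmD)}, require {robot_in(rmB)}
    → {ball_in(b3,rmD), robot_in(rmB)}
  through step 3 (go(rmD,rmB)): drop {robot_in(rmB)}, keep {ball_in(b3,rmD)}, require {robot_in(rmD)}
    → {ball_in(b3,rmD), robot_in(rmD)}
  through step 2 (drop(b3,rmD,left)): drop {ball_in(b3,rmD)}, keep {robot_in(rmD)}, require {carry(b3,left), robot_in(rmD)}
    → {carry(b3,left), robot_in(rmD)}
  through step 1 (pick(b3,rmD,left)): drop {carry(b3,left)}, keep {robot_in(rmD)}, require {ball_in(b3,rmD), free(left), robot_in(rmD)}
    → {ball_in(b3,rmD), free(left), robot_in(rmD)}

== RESULT ==
["ball_in(b3,rmD)", "free(left)", "robot_in(rmD)"]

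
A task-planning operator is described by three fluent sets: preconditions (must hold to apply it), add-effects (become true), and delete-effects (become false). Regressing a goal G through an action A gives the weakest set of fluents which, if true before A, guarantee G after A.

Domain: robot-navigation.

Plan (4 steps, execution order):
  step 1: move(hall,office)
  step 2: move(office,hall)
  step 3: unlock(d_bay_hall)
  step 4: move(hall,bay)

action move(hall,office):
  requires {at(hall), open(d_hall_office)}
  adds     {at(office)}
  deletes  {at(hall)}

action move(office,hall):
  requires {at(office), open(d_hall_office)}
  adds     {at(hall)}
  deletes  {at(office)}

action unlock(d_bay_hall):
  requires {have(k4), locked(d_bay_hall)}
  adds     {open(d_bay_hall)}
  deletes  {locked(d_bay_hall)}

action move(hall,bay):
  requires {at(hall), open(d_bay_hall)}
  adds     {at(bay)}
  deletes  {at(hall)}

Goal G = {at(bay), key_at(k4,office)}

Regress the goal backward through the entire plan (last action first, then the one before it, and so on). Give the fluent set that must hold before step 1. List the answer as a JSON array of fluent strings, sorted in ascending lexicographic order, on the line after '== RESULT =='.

Regress step by step:
  through step 4 (move(hall,bay)): drop {at(bay)}, keep {key_at(k4,office)}, require {at(hall), open(d_bay_hall)}
    → {at(hall), key_at(k4,office), open(d_bay_hall)}
  through step 3 (unlock(d_bay_hall)): drop {open(d_bay_hall)}, keep {at(hall), key_at(k4,office)}, require {have(k4), locked(d_bay_hall)}
    → {at(hall), have(k4), key_at(k4,office), locked(d_bay_hall)}
  through step 2 (move(office,hall)): drop {at(hall)}, keep {have(k4), key_at(k4,office), locked(d_bay_hall)}, require {at(office), open(d_hall_office)}
    → {at(office), have(k4), key_at(k4,office), locked(d_bay_hall), open(d_hall_office)}
  through step 1 (move(hall,office)): drop {at(office)}, keep {have(k4), key_at(k4,office), locked(d_bay_hall), open(d_hall_office)}, require {at(hall), open(d_hall_office)}
    → {at(hall), have(k4), key_at(k4,office), locked(d_bay_hall), open(d_hall_office)}

== RESULT ==
["at(hall)", "have(k4)", "key_at(k4,office)", "locked(d_bay_hall)", "open(d_hall_office)"]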